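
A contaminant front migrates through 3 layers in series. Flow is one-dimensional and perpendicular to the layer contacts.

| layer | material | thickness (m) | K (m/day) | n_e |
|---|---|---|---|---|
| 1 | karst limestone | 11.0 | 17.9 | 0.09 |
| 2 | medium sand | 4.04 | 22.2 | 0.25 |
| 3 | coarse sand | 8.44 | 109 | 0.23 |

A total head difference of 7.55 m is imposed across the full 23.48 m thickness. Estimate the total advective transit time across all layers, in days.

0.456

With flow normal to the layers, continuity requires the same specific discharge q through every layer.
Σ(b_i/K_i) = 11.0/17.9 + 4.04/22.2 + 8.44/109 = 0.8739 d.
q = Δh / Σ(b_i/K_i) = 7.55 / 0.8739 = 8.639 m/day.
In each layer the seepage velocity is v_i = q/n_i, so the layer transit time is t_i = b_i·n_i / q:
  layer 1 (karst limestone): t_1 = 11.0 × 0.09 / 8.639 = 0.1146 d
  layer 2 (medium sand): t_2 = 4.04 × 0.25 / 8.639 = 0.1169 d
  layer 3 (coarse sand): t_3 = 8.44 × 0.23 / 8.639 = 0.2247 d
Total t = Σ t_i = 0.4562 days.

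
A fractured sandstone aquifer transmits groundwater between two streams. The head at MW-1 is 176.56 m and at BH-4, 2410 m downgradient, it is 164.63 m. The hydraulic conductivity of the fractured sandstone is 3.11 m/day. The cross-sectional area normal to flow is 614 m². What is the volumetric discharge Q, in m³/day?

Hydraulic gradient i = (176.56 − 164.63) / 2410 = 11.93 / 2410 = 0.004950.
Darcy's law: Q = K · A · i = 3.110 × 614.0 × 0.004950 = 9.453 m³/day.

9.45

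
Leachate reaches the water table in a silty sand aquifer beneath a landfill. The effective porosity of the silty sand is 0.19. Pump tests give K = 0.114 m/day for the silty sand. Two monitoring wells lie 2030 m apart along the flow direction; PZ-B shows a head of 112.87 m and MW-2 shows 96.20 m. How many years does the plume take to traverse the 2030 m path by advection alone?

1130

Hydraulic gradient i = (112.87 − 96.20) / 2030 = 16.67 / 2030 = 0.008212.
Darcy flux q = K · i = 0.1140 × 0.008212 = 0.0009361 m/day.
Seepage velocity v = q / n_e = 0.0009361 / 0.19 = 0.004927 m/day.
Travel time t = L / v = 2030 / 0.004927 = 4.120e+05 days = 1128 years.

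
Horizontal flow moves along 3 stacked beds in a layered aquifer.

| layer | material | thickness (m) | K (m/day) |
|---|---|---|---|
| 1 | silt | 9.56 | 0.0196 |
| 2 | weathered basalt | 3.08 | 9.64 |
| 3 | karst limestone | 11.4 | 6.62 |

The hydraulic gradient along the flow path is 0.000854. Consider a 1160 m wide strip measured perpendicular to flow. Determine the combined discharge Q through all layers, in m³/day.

Flow is parallel to layering, so each bed carries its own Darcy discharge and the transmissivities add.
Σ(K_i·b_i) = 0.0196×9.56 + 9.64×3.08 + 6.62×11.4 = 105.3 m²/day.
Hydraulic gradient i = 0.000854.
Q = Σ(K_i·b_i) · W · i = 105.3 × 1160 × 0.0008540 = 104.4 m³/day.

104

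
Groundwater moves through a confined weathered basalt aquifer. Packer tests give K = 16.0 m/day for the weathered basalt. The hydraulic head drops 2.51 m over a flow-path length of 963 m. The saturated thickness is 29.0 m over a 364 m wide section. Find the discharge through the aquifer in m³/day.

440

Cross-sectional area A = 364 × 29.0 = 10556 m².
Hydraulic gradient i = Δh / L = 2.51 / 963 = 0.002606.
Darcy's law: Q = K · A · i = 16.00 × 10556 × 0.002606 = 440.2 m³/day.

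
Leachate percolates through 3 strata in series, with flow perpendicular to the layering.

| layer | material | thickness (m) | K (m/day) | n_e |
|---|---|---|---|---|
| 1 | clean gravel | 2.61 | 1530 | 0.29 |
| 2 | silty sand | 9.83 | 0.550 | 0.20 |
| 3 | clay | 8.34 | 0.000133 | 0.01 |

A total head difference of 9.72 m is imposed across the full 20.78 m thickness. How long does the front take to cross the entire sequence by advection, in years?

With flow normal to the layers, continuity requires the same specific discharge q through every layer.
Σ(b_i/K_i) = 2.61/1530 + 9.83/0.550 + 8.34/0.000133 = 62725 d.
q = Δh / Σ(b_i/K_i) = 9.72 / 62725 = 0.0001550 m/day.
In each layer the seepage velocity is v_i = q/n_i, so the layer transit time is t_i = b_i·n_i / q:
  layer 1 (clean gravel): t_1 = 2.61 × 0.29 / 0.0001550 = 4884 d
  layer 2 (silty sand): t_2 = 9.83 × 0.20 / 0.0001550 = 12687 d
  layer 3 (clay): t_3 = 8.34 × 0.01 / 0.0001550 = 538.2 d
Total t = Σ t_i = 18109 days = 49.58 years.

49.6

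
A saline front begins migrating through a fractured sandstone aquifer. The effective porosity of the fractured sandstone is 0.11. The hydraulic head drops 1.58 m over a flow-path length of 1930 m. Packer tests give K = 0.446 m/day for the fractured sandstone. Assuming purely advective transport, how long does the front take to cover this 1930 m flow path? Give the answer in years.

Hydraulic gradient i = Δh / L = 1.58 / 1930 = 0.0008187.
Darcy flux q = K · i = 0.4460 × 0.0008187 = 0.0003651 m/day.
Seepage velocity v = q / n_e = 0.0003651 / 0.11 = 0.003319 m/day.
Travel time t = L / v = 1930 / 0.003319 = 5.815e+05 days = 1592 years.

1590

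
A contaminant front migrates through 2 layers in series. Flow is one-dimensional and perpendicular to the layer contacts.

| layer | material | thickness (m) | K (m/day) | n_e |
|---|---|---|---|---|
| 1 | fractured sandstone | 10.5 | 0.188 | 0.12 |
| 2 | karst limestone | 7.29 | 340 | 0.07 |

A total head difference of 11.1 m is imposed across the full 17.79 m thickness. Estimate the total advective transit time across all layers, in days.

With flow normal to the layers, continuity requires the same specific discharge q through every layer.
Σ(b_i/K_i) = 10.5/0.188 + 7.29/340 = 55.87 d.
q = Δh / Σ(b_i/K_i) = 11.1 / 55.87 = 0.1987 m/day.
In each layer the seepage velocity is v_i = q/n_i, so the layer transit time is t_i = b_i·n_i / q:
  layer 1 (fractured sandstone): t_1 = 10.5 × 0.12 / 0.1987 = 6.342 d
  layer 2 (karst limestone): t_2 = 7.29 × 0.07 / 0.1987 = 2.569 d
Total t = Σ t_i = 8.911 days.

8.91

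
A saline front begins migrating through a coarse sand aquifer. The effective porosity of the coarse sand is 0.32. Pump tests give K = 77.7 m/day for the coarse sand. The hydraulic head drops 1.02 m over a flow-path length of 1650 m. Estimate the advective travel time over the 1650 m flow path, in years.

30.1

Hydraulic gradient i = Δh / L = 1.02 / 1650 = 0.0006182.
Darcy flux q = K · i = 77.70 × 0.0006182 = 0.04803 m/day.
Seepage velocity v = q / n_e = 0.04803 / 0.32 = 0.1501 m/day.
Travel time t = L / v = 1650 / 0.1501 = 10993 days = 30.10 years.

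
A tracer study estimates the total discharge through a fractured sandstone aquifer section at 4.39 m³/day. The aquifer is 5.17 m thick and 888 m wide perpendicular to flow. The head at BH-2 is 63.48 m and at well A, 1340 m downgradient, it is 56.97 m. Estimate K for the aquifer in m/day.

0.197

Cross-sectional area A = 888 × 5.17 = 4591 m².
Hydraulic gradient i = (63.48 − 56.97) / 1340 = 6.51 / 1340 = 0.004858.
From Q = K·A·i, K = Q / (A·i) = 4.39 / (4591 × 0.004858) = 0.1968 m/day.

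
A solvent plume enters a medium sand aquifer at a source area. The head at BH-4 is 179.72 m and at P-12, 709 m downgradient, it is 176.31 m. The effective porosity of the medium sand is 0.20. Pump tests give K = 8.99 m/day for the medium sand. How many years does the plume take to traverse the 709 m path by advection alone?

Hydraulic gradient i = (179.72 − 176.31) / 709 = 3.41 / 709 = 0.004810.
Darcy flux q = K · i = 8.990 × 0.004810 = 0.04324 m/day.
Seepage velocity v = q / n_e = 0.04324 / 0.20 = 0.2162 m/day.
Travel time t = L / v = 709 / 0.2162 = 3280 days = 8.979 years.

8.98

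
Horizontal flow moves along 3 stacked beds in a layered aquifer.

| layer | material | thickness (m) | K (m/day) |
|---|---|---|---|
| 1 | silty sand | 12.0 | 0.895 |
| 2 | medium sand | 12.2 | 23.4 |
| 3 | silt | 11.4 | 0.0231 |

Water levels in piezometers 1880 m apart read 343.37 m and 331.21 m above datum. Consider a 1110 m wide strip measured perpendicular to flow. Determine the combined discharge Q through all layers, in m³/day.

2130

Flow is parallel to layering, so each bed carries its own Darcy discharge and the transmissivities add.
Σ(K_i·b_i) = 0.895×12.0 + 23.4×12.2 + 0.0231×11.4 = 296.5 m²/day.
Hydraulic gradient i = (343.37 − 331.21) / 1880 = 12.16 / 1880 = 0.006468.
Q = Σ(K_i·b_i) · W · i = 296.5 × 1110 × 0.006468 = 2129 m³/day.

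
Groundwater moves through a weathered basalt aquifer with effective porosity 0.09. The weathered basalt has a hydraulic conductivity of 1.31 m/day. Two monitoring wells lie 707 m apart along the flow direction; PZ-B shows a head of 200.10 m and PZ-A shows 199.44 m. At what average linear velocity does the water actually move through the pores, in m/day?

Hydraulic gradient i = (200.10 − 199.44) / 707 = 0.66 / 707 = 0.0009335.
Darcy flux q = K · i = 1.310 × 0.0009335 = 0.001223 m/day.
Seepage velocity v = q / n_e = 0.001223 / 0.09 = 0.01359 m/day.

0.0136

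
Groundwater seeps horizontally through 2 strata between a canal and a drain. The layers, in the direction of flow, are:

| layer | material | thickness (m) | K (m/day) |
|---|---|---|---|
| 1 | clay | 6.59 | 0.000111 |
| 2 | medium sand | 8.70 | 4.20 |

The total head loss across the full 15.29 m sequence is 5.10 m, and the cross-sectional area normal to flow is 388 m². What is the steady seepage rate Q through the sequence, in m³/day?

0.0333

Flow is perpendicular to layering, so the layers act in series and the equivalent K is the thickness-weighted harmonic mean.
Total thickness L = 6.59 + 8.70 = 15.29 m.
Σ(b_i/K_i) = 6.59/0.000111 + 8.70/4.20 = 59371 d.
K_eq = L / Σ(b_i/K_i) = 15.29 / 59371 = 0.0002575 m/day.
Q = K_eq · A · (Δh/L) = 0.0002575 × 388 × (5.10/15.29) = 0.03333 m³/day.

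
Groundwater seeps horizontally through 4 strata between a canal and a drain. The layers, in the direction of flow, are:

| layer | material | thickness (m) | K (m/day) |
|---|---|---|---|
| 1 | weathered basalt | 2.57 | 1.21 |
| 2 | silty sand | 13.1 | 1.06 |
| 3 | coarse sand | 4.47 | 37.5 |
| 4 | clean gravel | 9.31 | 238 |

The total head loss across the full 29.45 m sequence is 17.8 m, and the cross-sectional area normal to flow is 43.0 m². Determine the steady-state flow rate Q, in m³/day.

52.3

Flow is perpendicular to layering, so the layers act in series and the equivalent K is the thickness-weighted harmonic mean.
Total thickness L = 2.57 + 13.1 + 4.47 + 9.31 = 29.45 m.
Σ(b_i/K_i) = 2.57/1.21 + 13.1/1.06 + 4.47/37.5 + 9.31/238 = 14.64 d.
K_eq = L / Σ(b_i/K_i) = 29.45 / 14.64 = 2.012 m/day.
Q = K_eq · A · (Δh/L) = 2.012 × 43.0 × (17.8/29.45) = 52.28 m³/day.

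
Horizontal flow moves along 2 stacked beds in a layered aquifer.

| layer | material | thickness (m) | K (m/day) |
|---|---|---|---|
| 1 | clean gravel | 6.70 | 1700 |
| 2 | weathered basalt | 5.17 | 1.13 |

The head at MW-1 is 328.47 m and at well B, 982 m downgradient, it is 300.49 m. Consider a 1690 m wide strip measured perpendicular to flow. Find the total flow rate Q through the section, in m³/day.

Flow is parallel to layering, so each bed carries its own Darcy discharge and the transmissivities add.
Σ(K_i·b_i) = 1700×6.70 + 1.13×5.17 = 11396 m²/day.
Hydraulic gradient i = (328.47 − 300.49) / 982 = 27.98 / 982 = 0.02849.
Q = Σ(K_i·b_i) · W · i = 11396 × 1690 × 0.02849 = 5.487e+05 m³/day.

549000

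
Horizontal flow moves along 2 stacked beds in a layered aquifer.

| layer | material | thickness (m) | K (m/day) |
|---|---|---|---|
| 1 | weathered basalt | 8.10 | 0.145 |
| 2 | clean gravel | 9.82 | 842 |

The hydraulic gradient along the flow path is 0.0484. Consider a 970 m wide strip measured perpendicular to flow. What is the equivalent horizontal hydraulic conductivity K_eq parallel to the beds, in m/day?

Flow is parallel to layering, so each bed carries its own Darcy discharge and the transmissivities add.
Σ(K_i·b_i) = 0.145×8.10 + 842×9.82 = 8270 m²/day.
Total thickness b = 17.92 m, so K_eq = Σ(K_i·b_i)/b = 461.5 m/day.

461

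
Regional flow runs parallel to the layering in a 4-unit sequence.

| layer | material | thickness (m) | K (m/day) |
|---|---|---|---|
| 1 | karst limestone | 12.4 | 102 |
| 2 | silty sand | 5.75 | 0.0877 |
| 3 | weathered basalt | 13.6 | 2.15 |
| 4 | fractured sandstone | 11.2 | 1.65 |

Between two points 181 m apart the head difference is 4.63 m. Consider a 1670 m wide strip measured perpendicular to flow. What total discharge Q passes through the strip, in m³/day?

Flow is parallel to layering, so each bed carries its own Darcy discharge and the transmissivities add.
Σ(K_i·b_i) = 102×12.4 + 0.0877×5.75 + 2.15×13.6 + 1.65×11.2 = 1313 m²/day.
Hydraulic gradient i = Δh / L = 4.63 / 181 = 0.02558.
Q = Σ(K_i·b_i) · W · i = 1313 × 1670 × 0.02558 = 56091 m³/day.

56100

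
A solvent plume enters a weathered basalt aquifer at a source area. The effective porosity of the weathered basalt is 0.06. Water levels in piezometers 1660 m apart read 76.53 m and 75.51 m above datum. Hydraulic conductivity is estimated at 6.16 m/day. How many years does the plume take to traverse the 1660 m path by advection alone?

Hydraulic gradient i = (76.53 − 75.51) / 1660 = 1.02 / 1660 = 0.0006145.
Darcy flux q = K · i = 6.160 × 0.0006145 = 0.003785 m/day.
Seepage velocity v = q / n_e = 0.003785 / 0.06 = 0.06308 m/day.
Travel time t = L / v = 1660 / 0.06308 = 26314 days = 72.04 years.

72.0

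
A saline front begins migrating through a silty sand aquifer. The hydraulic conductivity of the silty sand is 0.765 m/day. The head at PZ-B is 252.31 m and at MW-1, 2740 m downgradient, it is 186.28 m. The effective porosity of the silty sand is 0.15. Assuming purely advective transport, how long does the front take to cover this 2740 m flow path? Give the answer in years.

61.0

Hydraulic gradient i = (252.31 − 186.28) / 2740 = 66.03 / 2740 = 0.02410.
Darcy flux q = K · i = 0.7650 × 0.02410 = 0.01844 m/day.
Seepage velocity v = q / n_e = 0.01844 / 0.15 = 0.1229 m/day.
Travel time t = L / v = 2740 / 0.1229 = 22294 days = 61.04 years.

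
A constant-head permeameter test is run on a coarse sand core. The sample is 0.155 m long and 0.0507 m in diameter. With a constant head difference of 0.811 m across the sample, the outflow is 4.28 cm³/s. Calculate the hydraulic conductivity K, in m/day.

35.0

Cross-sectional area A = π·(d/2)² = π × (0.0507/2)² = 0.002019 m².
Convert discharge: 4.28 cm³/s = 4.280e-06 m³/s.
Darcy's law rearranged: K = Q·L / (A·Δh) = 4.280e-06 × 0.155 / (0.002019 × 0.811) = 0.0004052 m/s = 35.01 m/day.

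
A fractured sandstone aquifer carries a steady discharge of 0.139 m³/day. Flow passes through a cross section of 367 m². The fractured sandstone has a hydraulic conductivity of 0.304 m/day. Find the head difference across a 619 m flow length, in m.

0.771

From Q = K·A·i, i = Q / (K·A) = 0.139 / (0.3040 × 367.0) = 0.001246.
Head loss Δh = i · L = 0.001246 × 619 = 0.7712 m.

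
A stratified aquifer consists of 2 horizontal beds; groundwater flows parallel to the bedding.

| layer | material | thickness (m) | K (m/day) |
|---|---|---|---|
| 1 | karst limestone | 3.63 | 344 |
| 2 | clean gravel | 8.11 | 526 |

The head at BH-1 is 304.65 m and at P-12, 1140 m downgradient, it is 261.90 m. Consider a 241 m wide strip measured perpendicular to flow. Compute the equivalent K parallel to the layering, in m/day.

470

Flow is parallel to layering, so each bed carries its own Darcy discharge and the transmissivities add.
Σ(K_i·b_i) = 344×3.63 + 526×8.11 = 5515 m²/day.
Total thickness b = 11.74 m, so K_eq = Σ(K_i·b_i)/b = 469.7 m/day.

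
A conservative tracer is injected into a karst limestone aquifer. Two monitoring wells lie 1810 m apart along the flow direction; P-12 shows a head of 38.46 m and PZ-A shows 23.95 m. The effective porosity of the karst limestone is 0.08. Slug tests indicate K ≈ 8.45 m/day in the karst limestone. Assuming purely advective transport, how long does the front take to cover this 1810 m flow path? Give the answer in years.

Hydraulic gradient i = (38.46 − 23.95) / 1810 = 14.51 / 1810 = 0.008017.
Darcy flux q = K · i = 8.450 × 0.008017 = 0.06774 m/day.
Seepage velocity v = q / n_e = 0.06774 / 0.08 = 0.8468 m/day.
Travel time t = L / v = 1810 / 0.8468 = 2138 days = 5.852 years.

5.85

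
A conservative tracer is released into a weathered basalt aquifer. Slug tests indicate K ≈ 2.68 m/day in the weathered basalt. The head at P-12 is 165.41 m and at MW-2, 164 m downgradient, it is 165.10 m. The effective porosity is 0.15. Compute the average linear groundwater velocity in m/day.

Hydraulic gradient i = (165.41 − 165.10) / 164 = 0.31 / 164 = 0.001890.
Darcy flux q = K · i = 2.680 × 0.001890 = 0.005066 m/day.
Seepage velocity v = q / n_e = 0.005066 / 0.15 = 0.03377 m/day.

0.0338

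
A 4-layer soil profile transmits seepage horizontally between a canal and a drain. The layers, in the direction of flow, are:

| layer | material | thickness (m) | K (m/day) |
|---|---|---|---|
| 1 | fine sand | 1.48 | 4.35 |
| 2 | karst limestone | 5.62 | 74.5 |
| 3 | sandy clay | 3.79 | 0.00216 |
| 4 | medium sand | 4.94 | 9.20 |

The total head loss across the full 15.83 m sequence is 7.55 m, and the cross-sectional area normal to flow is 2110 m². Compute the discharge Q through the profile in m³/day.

Flow is perpendicular to layering, so the layers act in series and the equivalent K is the thickness-weighted harmonic mean.
Total thickness L = 1.48 + 5.62 + 3.79 + 4.94 = 15.83 m.
Σ(b_i/K_i) = 1.48/4.35 + 5.62/74.5 + 3.79/0.00216 + 4.94/9.20 = 1756 d.
K_eq = L / Σ(b_i/K_i) = 15.83 / 1756 = 0.009017 m/day.
Q = K_eq · A · (Δh/L) = 0.009017 × 2110 × (7.55/15.83) = 9.074 m³/day.

9.07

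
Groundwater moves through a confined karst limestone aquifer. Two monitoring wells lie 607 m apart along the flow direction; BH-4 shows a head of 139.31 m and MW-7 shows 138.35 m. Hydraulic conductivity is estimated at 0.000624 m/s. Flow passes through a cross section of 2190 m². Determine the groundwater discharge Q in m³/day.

187

Convert K: 0.000624 m/s × 86400 = 53.91 m/day.
Hydraulic gradient i = (139.31 − 138.35) / 607 = 0.96 / 607 = 0.001582.
Darcy's law: Q = K · A · i = 53.91 × 2190 × 0.001582 = 186.7 m³/day.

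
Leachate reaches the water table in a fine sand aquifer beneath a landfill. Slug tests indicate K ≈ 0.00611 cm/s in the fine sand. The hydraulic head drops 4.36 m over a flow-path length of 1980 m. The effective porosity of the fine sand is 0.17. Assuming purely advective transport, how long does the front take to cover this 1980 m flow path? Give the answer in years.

Convert K: 0.00611 cm/s × 864 = 5.279 m/day.
Hydraulic gradient i = Δh / L = 4.36 / 1980 = 0.002202.
Darcy flux q = K · i = 5.279 × 0.002202 = 0.01162 m/day.
Seepage velocity v = q / n_e = 0.01162 / 0.17 = 0.06838 m/day.
Travel time t = L / v = 1980 / 0.06838 = 28956 days = 79.28 years.

79.3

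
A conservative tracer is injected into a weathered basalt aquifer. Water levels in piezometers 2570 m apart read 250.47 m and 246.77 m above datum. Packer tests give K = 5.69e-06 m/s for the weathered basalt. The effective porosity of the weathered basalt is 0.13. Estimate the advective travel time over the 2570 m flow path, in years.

1290

Convert K: 5.69e-06 m/s × 86400 = 0.4916 m/day.
Hydraulic gradient i = (250.47 − 246.77) / 2570 = 3.7 / 2570 = 0.001440.
Darcy flux q = K · i = 0.4916 × 0.001440 = 0.0007078 m/day.
Seepage velocity v = q / n_e = 0.0007078 / 0.13 = 0.005444 m/day.
Travel time t = L / v = 2570 / 0.005444 = 4.720e+05 days = 1292 years.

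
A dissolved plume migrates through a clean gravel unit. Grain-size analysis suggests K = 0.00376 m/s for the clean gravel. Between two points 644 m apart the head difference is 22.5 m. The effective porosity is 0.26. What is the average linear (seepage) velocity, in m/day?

43.7

Convert K: 0.00376 m/s × 86400 = 324.9 m/day.
Hydraulic gradient i = Δh / L = 22.5 / 644 = 0.03494.
Darcy flux q = K · i = 324.9 × 0.03494 = 11.35 m/day.
Seepage velocity v = q / n_e = 11.35 / 0.26 = 43.65 m/day.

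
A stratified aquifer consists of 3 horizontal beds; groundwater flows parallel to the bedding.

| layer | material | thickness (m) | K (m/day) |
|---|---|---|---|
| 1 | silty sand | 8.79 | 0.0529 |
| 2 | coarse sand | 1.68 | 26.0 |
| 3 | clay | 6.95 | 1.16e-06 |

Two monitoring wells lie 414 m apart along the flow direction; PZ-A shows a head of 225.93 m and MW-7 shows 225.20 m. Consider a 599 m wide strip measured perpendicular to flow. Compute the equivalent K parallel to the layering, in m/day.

2.53

Flow is parallel to layering, so each bed carries its own Darcy discharge and the transmissivities add.
Σ(K_i·b_i) = 0.0529×8.79 + 26.0×1.68 + 1.16e-06×6.95 = 44.14 m²/day.
Total thickness b = 17.42 m, so K_eq = Σ(K_i·b_i)/b = 2.534 m/day.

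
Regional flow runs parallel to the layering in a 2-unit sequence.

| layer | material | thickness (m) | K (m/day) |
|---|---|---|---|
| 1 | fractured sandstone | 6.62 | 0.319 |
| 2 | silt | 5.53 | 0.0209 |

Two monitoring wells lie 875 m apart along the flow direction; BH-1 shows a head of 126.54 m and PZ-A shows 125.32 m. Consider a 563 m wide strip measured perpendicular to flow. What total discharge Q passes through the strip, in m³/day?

1.75

Flow is parallel to layering, so each bed carries its own Darcy discharge and the transmissivities add.
Σ(K_i·b_i) = 0.319×6.62 + 0.0209×5.53 = 2.227 m²/day.
Hydraulic gradient i = (126.54 − 125.32) / 875 = 1.22 / 875 = 0.001394.
Q = Σ(K_i·b_i) · W · i = 2.227 × 563 × 0.001394 = 1.748 m³/day.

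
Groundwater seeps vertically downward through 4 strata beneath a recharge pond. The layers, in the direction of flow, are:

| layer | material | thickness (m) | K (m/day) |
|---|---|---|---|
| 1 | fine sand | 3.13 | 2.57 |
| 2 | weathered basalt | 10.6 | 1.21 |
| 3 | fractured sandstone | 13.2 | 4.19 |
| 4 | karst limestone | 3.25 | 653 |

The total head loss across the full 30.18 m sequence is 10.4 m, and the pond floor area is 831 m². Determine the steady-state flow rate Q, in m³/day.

658

Flow is perpendicular to layering, so the layers act in series and the equivalent K is the thickness-weighted harmonic mean.
Total thickness L = 3.13 + 10.6 + 13.2 + 3.25 = 30.18 m.
Σ(b_i/K_i) = 3.13/2.57 + 10.6/1.21 + 13.2/4.19 + 3.25/653 = 13.13 d.
K_eq = L / Σ(b_i/K_i) = 30.18 / 13.13 = 2.298 m/day.
Q = K_eq · A · (Δh/L) = 2.298 × 831 × (10.4/30.18) = 658.0 m³/day.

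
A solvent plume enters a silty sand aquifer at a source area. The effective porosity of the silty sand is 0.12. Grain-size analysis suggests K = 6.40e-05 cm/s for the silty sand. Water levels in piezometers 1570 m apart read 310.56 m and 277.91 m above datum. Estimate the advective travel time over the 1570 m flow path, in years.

Convert K: 6.40e-05 cm/s × 864 = 0.05530 m/day.
Hydraulic gradient i = (310.56 − 277.91) / 1570 = 32.65 / 1570 = 0.02080.
Darcy flux q = K · i = 0.05530 × 0.02080 = 0.001150 m/day.
Seepage velocity v = q / n_e = 0.001150 / 0.12 = 0.009583 m/day.
Travel time t = L / v = 1570 / 0.009583 = 1.638e+05 days = 448.6 years.

449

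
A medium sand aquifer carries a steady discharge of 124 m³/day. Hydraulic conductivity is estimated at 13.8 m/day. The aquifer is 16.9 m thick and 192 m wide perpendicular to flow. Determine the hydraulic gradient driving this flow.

0.00277

Cross-sectional area A = 192 × 16.9 = 3245 m².
From Q = K·A·i, i = Q / (K·A) = 124 / (13.80 × 3245) = 0.002769.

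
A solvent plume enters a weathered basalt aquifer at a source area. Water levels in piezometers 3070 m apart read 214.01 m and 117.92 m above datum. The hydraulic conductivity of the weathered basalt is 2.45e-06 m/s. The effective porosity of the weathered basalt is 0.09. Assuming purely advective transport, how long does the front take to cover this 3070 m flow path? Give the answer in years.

Convert K: 2.45e-06 m/s × 86400 = 0.2117 m/day.
Hydraulic gradient i = (214.01 − 117.92) / 3070 = 96.09 / 3070 = 0.03130.
Darcy flux q = K · i = 0.2117 × 0.03130 = 0.006626 m/day.
Seepage velocity v = q / n_e = 0.006626 / 0.09 = 0.07362 m/day.
Travel time t = L / v = 3070 / 0.07362 = 41702 days = 114.2 years.

114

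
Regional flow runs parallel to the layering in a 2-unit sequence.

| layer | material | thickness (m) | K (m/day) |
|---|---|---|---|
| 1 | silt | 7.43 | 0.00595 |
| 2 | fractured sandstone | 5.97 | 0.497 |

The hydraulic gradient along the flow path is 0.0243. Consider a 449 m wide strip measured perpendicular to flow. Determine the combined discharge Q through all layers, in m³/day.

32.9

Flow is parallel to layering, so each bed carries its own Darcy discharge and the transmissivities add.
Σ(K_i·b_i) = 0.00595×7.43 + 0.497×5.97 = 3.011 m²/day.
Hydraulic gradient i = 0.0243.
Q = Σ(K_i·b_i) · W · i = 3.011 × 449 × 0.02430 = 32.86 m³/day.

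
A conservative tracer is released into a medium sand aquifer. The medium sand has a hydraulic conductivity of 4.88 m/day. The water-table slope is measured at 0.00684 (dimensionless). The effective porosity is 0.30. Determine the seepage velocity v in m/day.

0.111

Hydraulic gradient i = 0.00684.
Darcy flux q = K · i = 4.880 × 0.006840 = 0.03338 m/day.
Seepage velocity v = q / n_e = 0.03338 / 0.30 = 0.1113 m/day.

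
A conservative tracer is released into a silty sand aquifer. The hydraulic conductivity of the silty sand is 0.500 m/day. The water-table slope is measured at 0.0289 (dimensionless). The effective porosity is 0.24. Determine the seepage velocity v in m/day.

Hydraulic gradient i = 0.0289.
Darcy flux q = K · i = 0.5000 × 0.02890 = 0.01445 m/day.
Seepage velocity v = q / n_e = 0.01445 / 0.24 = 0.06021 m/day.

0.0602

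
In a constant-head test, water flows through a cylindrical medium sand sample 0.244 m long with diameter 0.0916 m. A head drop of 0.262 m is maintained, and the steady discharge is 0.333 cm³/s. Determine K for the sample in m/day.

Cross-sectional area A = π·(d/2)² = π × (0.0916/2)² = 0.006590 m².
Convert discharge: 0.333 cm³/s = 3.330e-07 m³/s.
Darcy's law rearranged: K = Q·L / (A·Δh) = 3.330e-07 × 0.244 / (0.006590 × 0.262) = 4.706e-05 m/s = 4.066 m/day.

4.07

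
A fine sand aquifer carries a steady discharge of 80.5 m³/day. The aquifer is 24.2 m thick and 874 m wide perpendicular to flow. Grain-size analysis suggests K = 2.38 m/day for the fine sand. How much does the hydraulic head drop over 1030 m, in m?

Cross-sectional area A = 874 × 24.2 = 21151 m².
From Q = K·A·i, i = Q / (K·A) = 80.5 / (2.380 × 21151) = 0.001599.
Head loss Δh = i · L = 0.001599 × 1030 = 1.647 m.

1.65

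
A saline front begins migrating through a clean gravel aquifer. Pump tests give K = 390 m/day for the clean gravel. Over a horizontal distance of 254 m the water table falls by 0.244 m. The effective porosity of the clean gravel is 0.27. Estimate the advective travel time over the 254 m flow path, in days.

Hydraulic gradient i = Δh / L = 0.244 / 254 = 0.0009606.
Darcy flux q = K · i = 390.0 × 0.0009606 = 0.3746 m/day.
Seepage velocity v = q / n_e = 0.3746 / 0.27 = 1.388 m/day.
Travel time t = L / v = 254 / 1.388 = 183.1 days.

183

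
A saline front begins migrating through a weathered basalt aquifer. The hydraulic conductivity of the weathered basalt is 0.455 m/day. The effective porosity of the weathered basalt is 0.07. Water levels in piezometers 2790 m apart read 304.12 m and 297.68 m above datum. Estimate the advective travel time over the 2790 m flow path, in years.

Hydraulic gradient i = (304.12 − 297.68) / 2790 = 6.44 / 2790 = 0.002308.
Darcy flux q = K · i = 0.4550 × 0.002308 = 0.001050 m/day.
Seepage velocity v = q / n_e = 0.001050 / 0.07 = 0.01500 m/day.
Travel time t = L / v = 2790 / 0.01500 = 1.860e+05 days = 509.1 years.

509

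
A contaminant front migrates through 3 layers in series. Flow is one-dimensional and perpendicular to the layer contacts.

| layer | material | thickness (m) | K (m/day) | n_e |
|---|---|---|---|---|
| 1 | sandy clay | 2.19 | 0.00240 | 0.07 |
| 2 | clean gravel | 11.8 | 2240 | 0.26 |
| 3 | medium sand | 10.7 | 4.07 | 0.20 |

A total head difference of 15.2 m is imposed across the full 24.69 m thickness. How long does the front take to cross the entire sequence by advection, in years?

With flow normal to the layers, continuity requires the same specific discharge q through every layer.
Σ(b_i/K_i) = 2.19/0.00240 + 11.8/2240 + 10.7/4.07 = 915.1 d.
q = Δh / Σ(b_i/K_i) = 15.2 / 915.1 = 0.01661 m/day.
In each layer the seepage velocity is v_i = q/n_i, so the layer transit time is t_i = b_i·n_i / q:
  layer 1 (sandy clay): t_1 = 2.19 × 0.07 / 0.01661 = 9.230 d
  layer 2 (clean gravel): t_2 = 11.8 × 0.26 / 0.01661 = 184.7 d
  layer 3 (medium sand): t_3 = 10.7 × 0.20 / 0.01661 = 128.8 d
Total t = Σ t_i = 322.8 days = 0.8837 years.

0.884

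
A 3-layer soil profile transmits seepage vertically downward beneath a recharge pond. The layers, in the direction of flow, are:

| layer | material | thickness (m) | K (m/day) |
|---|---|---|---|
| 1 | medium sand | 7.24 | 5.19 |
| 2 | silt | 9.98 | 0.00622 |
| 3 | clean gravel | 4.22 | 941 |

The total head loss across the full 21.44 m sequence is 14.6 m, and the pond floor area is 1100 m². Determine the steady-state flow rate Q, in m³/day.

10.0

Flow is perpendicular to layering, so the layers act in series and the equivalent K is the thickness-weighted harmonic mean.
Total thickness L = 7.24 + 9.98 + 4.22 = 21.44 m.
Σ(b_i/K_i) = 7.24/5.19 + 9.98/0.00622 + 4.22/941 = 1606 d.
K_eq = L / Σ(b_i/K_i) = 21.44 / 1606 = 0.01335 m/day.
Q = K_eq · A · (Δh/L) = 0.01335 × 1100 × (14.6/21.44) = 10.00 m³/day.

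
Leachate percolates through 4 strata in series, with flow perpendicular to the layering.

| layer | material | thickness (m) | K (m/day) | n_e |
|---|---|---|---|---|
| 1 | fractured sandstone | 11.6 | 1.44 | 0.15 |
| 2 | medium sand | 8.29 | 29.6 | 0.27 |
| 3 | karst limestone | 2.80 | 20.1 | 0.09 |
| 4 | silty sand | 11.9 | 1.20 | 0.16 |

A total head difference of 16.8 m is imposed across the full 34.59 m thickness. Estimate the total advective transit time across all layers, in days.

6.72

With flow normal to the layers, continuity requires the same specific discharge q through every layer.
Σ(b_i/K_i) = 11.6/1.44 + 8.29/29.6 + 2.80/20.1 + 11.9/1.20 = 18.39 d.
q = Δh / Σ(b_i/K_i) = 16.8 / 18.39 = 0.9135 m/day.
In each layer the seepage velocity is v_i = q/n_i, so the layer transit time is t_i = b_i·n_i / q:
  layer 1 (fractured sandstone): t_1 = 11.6 × 0.15 / 0.9135 = 1.905 d
  layer 2 (medium sand): t_2 = 8.29 × 0.27 / 0.9135 = 2.450 d
  layer 3 (karst limestone): t_3 = 2.80 × 0.09 / 0.9135 = 0.2759 d
  layer 4 (silty sand): t_4 = 11.9 × 0.16 / 0.9135 = 2.084 d
Total t = Σ t_i = 6.715 days.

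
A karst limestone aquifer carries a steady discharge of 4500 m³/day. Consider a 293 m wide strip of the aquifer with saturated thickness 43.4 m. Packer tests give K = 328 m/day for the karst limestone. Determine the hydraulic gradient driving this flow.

Cross-sectional area A = 293 × 43.4 = 12716 m².
From Q = K·A·i, i = Q / (K·A) = 4500 / (328.0 × 12716) = 0.001079.

0.00108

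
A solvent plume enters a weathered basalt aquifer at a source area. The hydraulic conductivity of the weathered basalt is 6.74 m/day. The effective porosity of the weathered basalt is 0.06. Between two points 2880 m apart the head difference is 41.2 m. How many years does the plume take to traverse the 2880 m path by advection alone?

Hydraulic gradient i = Δh / L = 41.2 / 2880 = 0.01431.
Darcy flux q = K · i = 6.740 × 0.01431 = 0.09642 m/day.
Seepage velocity v = q / n_e = 0.09642 / 0.06 = 1.607 m/day.
Travel time t = L / v = 2880 / 1.607 = 1792 days = 4.907 years.

4.91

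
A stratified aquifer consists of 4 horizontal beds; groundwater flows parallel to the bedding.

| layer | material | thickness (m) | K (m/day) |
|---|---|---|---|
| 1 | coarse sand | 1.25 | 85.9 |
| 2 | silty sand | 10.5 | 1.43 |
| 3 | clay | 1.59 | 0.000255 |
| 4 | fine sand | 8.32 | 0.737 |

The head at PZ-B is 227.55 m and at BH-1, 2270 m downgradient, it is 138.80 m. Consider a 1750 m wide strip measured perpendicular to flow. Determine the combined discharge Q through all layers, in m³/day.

Flow is parallel to layering, so each bed carries its own Darcy discharge and the transmissivities add.
Σ(K_i·b_i) = 85.9×1.25 + 1.43×10.5 + 0.000255×1.59 + 0.737×8.32 = 128.5 m²/day.
Hydraulic gradient i = (227.55 − 138.80) / 2270 = 88.75 / 2270 = 0.03910.
Q = Σ(K_i·b_i) · W · i = 128.5 × 1750 × 0.03910 = 8793 m³/day.

8790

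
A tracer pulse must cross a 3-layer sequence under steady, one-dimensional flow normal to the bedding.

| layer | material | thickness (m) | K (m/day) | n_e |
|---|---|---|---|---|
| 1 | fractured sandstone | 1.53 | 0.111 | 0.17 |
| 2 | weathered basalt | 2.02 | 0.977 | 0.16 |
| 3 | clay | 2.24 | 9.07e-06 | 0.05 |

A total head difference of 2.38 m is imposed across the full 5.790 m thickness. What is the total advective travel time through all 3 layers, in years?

With flow normal to the layers, continuity requires the same specific discharge q through every layer.
Σ(b_i/K_i) = 1.53/0.111 + 2.02/0.977 + 2.24/9.07e-06 = 2.470e+05 d.
q = Δh / Σ(b_i/K_i) = 2.38 / 2.470e+05 = 9.636e-06 m/day.
In each layer the seepage velocity is v_i = q/n_i, so the layer transit time is t_i = b_i·n_i / q:
  layer 1 (fractured sandstone): t_1 = 1.53 × 0.17 / 9.636e-06 = 26992 d
  layer 2 (weathered basalt): t_2 = 2.02 × 0.16 / 9.636e-06 = 33540 d
  layer 3 (clay): t_3 = 2.24 × 0.05 / 9.636e-06 = 11623 d
Total t = Σ t_i = 72155 days = 197.5 years.

198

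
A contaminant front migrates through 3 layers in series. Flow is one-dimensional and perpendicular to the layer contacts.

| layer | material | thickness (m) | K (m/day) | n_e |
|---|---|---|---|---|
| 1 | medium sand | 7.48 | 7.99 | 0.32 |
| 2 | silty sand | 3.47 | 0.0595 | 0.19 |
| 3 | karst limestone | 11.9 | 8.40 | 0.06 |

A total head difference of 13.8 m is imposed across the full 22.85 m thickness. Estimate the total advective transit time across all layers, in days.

With flow normal to the layers, continuity requires the same specific discharge q through every layer.
Σ(b_i/K_i) = 7.48/7.99 + 3.47/0.0595 + 11.9/8.40 = 60.67 d.
q = Δh / Σ(b_i/K_i) = 13.8 / 60.67 = 0.2275 m/day.
In each layer the seepage velocity is v_i = q/n_i, so the layer transit time is t_i = b_i·n_i / q:
  layer 1 (medium sand): t_1 = 7.48 × 0.32 / 0.2275 = 10.52 d
  layer 2 (silty sand): t_2 = 3.47 × 0.19 / 0.2275 = 2.899 d
  layer 3 (karst limestone): t_3 = 11.9 × 0.06 / 0.2275 = 3.139 d
Total t = Σ t_i = 16.56 days.

16.6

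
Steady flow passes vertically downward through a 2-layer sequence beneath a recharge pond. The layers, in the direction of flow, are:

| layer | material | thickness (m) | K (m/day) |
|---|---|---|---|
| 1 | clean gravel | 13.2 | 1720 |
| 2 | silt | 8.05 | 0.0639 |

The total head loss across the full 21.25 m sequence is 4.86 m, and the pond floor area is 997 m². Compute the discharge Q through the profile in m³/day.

38.5

Flow is perpendicular to layering, so the layers act in series and the equivalent K is the thickness-weighted harmonic mean.
Total thickness L = 13.2 + 8.05 = 21.25 m.
Σ(b_i/K_i) = 13.2/1720 + 8.05/0.0639 = 126.0 d.
K_eq = L / Σ(b_i/K_i) = 21.25 / 126.0 = 0.1687 m/day.
Q = K_eq · A · (Δh/L) = 0.1687 × 997 × (4.86/21.25) = 38.46 m³/day.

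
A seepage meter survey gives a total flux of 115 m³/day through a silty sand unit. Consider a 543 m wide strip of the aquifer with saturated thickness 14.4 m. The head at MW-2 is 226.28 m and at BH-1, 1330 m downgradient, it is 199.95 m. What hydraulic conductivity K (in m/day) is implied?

0.743

Cross-sectional area A = 543 × 14.4 = 7819 m².
Hydraulic gradient i = (226.28 − 199.95) / 1330 = 26.33 / 1330 = 0.01980.
From Q = K·A·i, K = Q / (A·i) = 115 / (7819 × 0.01980) = 0.7429 m/day.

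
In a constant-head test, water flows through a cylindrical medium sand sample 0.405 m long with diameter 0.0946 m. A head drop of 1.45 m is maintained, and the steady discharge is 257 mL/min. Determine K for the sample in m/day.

14.7

Cross-sectional area A = π·(d/2)² = π × (0.0946/2)² = 0.007029 m².
Convert discharge: 257 mL/min = 4.283e-06 m³/s.
Darcy's law rearranged: K = Q·L / (A·Δh) = 4.283e-06 × 0.405 / (0.007029 × 1.45) = 0.0001702 m/s = 14.71 m/day.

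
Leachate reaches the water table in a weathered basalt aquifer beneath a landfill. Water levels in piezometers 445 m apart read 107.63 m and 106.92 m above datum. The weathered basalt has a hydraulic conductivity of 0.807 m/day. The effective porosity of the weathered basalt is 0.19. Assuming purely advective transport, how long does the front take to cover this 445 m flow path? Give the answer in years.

180

Hydraulic gradient i = (107.63 − 106.92) / 445 = 0.71 / 445 = 0.001596.
Darcy flux q = K · i = 0.8070 × 0.001596 = 0.001288 m/day.
Seepage velocity v = q / n_e = 0.001288 / 0.19 = 0.006777 m/day.
Travel time t = L / v = 445 / 0.006777 = 65666 days = 179.8 years.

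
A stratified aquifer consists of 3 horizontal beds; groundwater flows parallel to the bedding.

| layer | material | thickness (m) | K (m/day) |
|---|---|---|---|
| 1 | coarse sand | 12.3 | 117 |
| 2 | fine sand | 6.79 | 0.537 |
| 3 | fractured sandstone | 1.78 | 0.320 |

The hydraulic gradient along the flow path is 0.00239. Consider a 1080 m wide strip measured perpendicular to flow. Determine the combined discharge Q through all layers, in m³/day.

Flow is parallel to layering, so each bed carries its own Darcy discharge and the transmissivities add.
Σ(K_i·b_i) = 117×12.3 + 0.537×6.79 + 0.320×1.78 = 1443 m²/day.
Hydraulic gradient i = 0.00239.
Q = Σ(K_i·b_i) · W · i = 1443 × 1080 × 0.002390 = 3725 m³/day.

3730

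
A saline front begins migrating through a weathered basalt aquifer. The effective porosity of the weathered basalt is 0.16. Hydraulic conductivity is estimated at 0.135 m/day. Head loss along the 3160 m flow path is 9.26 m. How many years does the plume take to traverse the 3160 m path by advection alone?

3500

Hydraulic gradient i = Δh / L = 9.26 / 3160 = 0.002930.
Darcy flux q = K · i = 0.1350 × 0.002930 = 0.0003956 m/day.
Seepage velocity v = q / n_e = 0.0003956 / 0.16 = 0.002473 m/day.
Travel time t = L / v = 3160 / 0.002473 = 1.278e+06 days = 3499 years.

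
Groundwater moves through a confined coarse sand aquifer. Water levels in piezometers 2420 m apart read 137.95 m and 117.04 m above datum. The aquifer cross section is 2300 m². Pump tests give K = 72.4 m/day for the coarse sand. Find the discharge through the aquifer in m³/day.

Hydraulic gradient i = (137.95 − 117.04) / 2420 = 20.91 / 2420 = 0.008640.
Darcy's law: Q = K · A · i = 72.40 × 2300 × 0.008640 = 1439 m³/day.

1440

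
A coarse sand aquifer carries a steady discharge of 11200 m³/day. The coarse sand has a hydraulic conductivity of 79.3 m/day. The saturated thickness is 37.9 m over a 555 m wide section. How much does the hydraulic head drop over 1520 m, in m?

10.2

Cross-sectional area A = 555 × 37.9 = 21034 m².
From Q = K·A·i, i = Q / (K·A) = 11200 / (79.30 × 21034) = 0.006714.
Head loss Δh = i · L = 0.006714 × 1520 = 10.21 m.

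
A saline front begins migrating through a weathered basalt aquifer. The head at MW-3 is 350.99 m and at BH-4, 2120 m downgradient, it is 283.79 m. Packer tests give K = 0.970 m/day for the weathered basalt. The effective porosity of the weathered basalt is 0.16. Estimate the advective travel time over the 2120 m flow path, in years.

30.2

Hydraulic gradient i = (350.99 − 283.79) / 2120 = 67.2 / 2120 = 0.03170.
Darcy flux q = K · i = 0.9700 × 0.03170 = 0.03075 m/day.
Seepage velocity v = q / n_e = 0.03075 / 0.16 = 0.1922 m/day.
Travel time t = L / v = 2120 / 0.1922 = 11032 days = 30.20 years.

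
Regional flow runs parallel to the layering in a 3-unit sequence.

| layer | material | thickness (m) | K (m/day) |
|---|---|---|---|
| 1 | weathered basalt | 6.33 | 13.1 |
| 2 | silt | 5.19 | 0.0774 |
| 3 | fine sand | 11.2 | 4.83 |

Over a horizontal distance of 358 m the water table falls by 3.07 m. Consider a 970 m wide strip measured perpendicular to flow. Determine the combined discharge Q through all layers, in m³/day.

1140

Flow is parallel to layering, so each bed carries its own Darcy discharge and the transmissivities add.
Σ(K_i·b_i) = 13.1×6.33 + 0.0774×5.19 + 4.83×11.2 = 137.4 m²/day.
Hydraulic gradient i = Δh / L = 3.07 / 358 = 0.008575.
Q = Σ(K_i·b_i) · W · i = 137.4 × 970 × 0.008575 = 1143 m³/day.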